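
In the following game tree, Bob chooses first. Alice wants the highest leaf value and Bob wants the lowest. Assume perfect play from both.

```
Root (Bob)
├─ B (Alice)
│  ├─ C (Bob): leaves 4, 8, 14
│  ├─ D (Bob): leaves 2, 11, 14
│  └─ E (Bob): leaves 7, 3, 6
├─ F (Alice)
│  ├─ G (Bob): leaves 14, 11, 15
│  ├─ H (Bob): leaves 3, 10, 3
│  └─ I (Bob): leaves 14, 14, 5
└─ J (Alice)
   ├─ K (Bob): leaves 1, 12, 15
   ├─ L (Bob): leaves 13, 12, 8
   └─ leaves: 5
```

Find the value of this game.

4

C (Bob): min(4, 8, 14) = 4
D (Bob): min(2, 11, 14) = 2
E (Bob): min(7, 3, 6) = 3
B (Alice): max(4, 2, 3) = 4
G (Bob): min(14, 11, 15) = 11
H (Bob): min(3, 10, 3) = 3
I (Bob): min(14, 14, 5) = 5
F (Alice): max(11, 3, 5) = 11
K (Bob): min(1, 12, 15) = 1
L (Bob): min(13, 12, 8) = 8
J (Alice): max(1, 8, 5) = 8
Root (Bob): min(4, 11, 8) = 4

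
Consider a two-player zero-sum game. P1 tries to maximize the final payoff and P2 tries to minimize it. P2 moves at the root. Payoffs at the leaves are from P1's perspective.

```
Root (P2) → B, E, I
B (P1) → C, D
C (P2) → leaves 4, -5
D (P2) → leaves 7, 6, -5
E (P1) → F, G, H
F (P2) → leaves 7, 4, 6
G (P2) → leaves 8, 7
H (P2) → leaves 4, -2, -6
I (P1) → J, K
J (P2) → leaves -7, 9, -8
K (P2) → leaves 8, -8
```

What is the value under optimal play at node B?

-5

C: min(4, -5) = -5
D: min(7, 6, -5) = -5
B: max(-5, -5) = -5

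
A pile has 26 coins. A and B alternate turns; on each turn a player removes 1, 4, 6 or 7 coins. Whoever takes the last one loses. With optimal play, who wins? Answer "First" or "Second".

i:   0  1  2  3  4  5  6  7  8  9 10 11 12 13 14 15 16 17 18 19 20 21 22 23 24 25 26
     W  L  W  L  W  W  L  W  W  W  W  L  W  W  L  W  L  W  W  L  W  W  W  W  L  W  W
Position 26 is W, so the first player wins.

First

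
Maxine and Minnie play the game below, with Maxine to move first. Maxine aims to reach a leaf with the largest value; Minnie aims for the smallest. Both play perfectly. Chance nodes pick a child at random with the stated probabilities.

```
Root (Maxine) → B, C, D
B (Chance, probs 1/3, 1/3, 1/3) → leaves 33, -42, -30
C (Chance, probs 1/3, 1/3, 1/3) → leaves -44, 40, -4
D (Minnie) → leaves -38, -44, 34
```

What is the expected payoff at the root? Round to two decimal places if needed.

-2.67

B (Chance): 1/3·33 + 1/3·-42 + 1/3·-30 = -13
C (Chance): 1/3·-44 + 1/3·40 + 1/3·-4 = -2.67
D (Minnie): min(-38, -44, 34) = -44
Root (Maxine): max(-13, -2.67, -44) = -2.67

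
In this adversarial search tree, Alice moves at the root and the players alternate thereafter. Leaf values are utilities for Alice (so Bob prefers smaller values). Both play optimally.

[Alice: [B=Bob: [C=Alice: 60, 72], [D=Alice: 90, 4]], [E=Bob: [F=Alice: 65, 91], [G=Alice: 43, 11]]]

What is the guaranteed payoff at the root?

C (Alice): max(60, 72) = 72
D (Alice): max(90, 4) = 90
B (Bob): min(72, 90) = 72
F (Alice): max(65, 91) = 91
G (Alice): max(43, 11) = 43
E (Bob): min(91, 43) = 43
Root (Alice): max(72, 43) = 72

72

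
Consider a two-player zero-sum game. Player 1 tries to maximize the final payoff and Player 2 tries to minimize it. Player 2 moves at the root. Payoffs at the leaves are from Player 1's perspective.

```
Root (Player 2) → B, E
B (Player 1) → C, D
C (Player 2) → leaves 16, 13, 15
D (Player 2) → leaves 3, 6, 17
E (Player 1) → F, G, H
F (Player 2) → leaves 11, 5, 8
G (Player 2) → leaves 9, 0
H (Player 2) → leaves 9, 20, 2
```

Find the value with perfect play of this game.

C (Player 2): min(16, 13, 15) = 13
D (Player 2): min(3, 6, 17) = 3
B (Player 1): max(13, 3) = 13
F (Player 2): min(11, 5, 8) = 5
G (Player 2): min(9, 0) = 0
H (Player 2): min(9, 20, 2) = 2
E (Player 1): max(5, 0, 2) = 5
Root (Player 2): min(13, 5) = 5

5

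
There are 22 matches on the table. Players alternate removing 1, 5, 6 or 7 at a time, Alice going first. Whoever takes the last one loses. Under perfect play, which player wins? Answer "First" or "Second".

Positions where the player to move wins (W) vs loses (L):
i:   0  1  2  3  4  5  6  7  8  9 10 11 12 13 14 15 16 17 18 19 20 21 22
     W  L  W  L  W  L  W  W  W  W  W  W  W  L  W  L  W  L  W  W  W  W  W
Position 22 is W, so the first player wins.

First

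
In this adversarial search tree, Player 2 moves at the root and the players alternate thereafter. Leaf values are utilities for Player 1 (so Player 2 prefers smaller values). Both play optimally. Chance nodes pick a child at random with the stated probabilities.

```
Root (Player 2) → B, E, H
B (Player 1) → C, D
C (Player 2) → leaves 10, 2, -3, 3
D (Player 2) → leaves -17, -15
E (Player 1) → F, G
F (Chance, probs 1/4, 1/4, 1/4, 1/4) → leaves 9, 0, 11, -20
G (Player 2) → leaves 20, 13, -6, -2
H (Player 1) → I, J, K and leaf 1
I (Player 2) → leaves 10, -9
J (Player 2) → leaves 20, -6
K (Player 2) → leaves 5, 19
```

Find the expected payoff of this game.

-3

C (Player 2): min(10, 2, -3, 3) = -3
D (Player 2): min(-17, -15) = -17
B (Player 1): max(-3, -17) = -3
F (Chance): 1/4·9 + 1/4·0 + 1/4·11 + 1/4·-20 = 0
G (Player 2): min(20, 13, -6, -2) = -6
E (Player 1): max(0, -6) = 0
I (Player 2): min(10, -9) = -9
J (Player 2): min(20, -6) = -6
K (Player 2): min(5, 19) = 5
H (Player 1): max(-9, -6, 5, 1) = 5
Root (Player 2): min(-3, 0, 5) = -3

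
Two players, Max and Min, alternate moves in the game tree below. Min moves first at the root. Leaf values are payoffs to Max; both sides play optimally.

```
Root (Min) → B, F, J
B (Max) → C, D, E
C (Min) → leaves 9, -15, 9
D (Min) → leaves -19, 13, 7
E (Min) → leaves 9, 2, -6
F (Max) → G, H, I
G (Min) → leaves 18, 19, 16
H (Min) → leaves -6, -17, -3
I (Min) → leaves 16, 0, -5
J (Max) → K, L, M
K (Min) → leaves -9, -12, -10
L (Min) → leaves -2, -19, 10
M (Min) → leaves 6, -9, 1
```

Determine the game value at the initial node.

C (Min): min(9, -15, 9) = -15
D (Min): min(-19, 13, 7) = -19
E (Min): min(9, 2, -6) = -6
B (Max): max(-15, -19, -6) = -6
G (Min): min(18, 19, 16) = 16
H (Min): min(-6, -17, -3) = -17
I (Min): min(16, 0, -5) = -5
F (Max): max(16, -17, -5) = 16
K (Min): min(-9, -12, -10) = -12
L (Min): min(-2, -19, 10) = -19
M (Min): min(6, -9, 1) = -9
J (Max): max(-12, -19, -9) = -9
Root (Min): min(-6, 16, -9) = -9

-9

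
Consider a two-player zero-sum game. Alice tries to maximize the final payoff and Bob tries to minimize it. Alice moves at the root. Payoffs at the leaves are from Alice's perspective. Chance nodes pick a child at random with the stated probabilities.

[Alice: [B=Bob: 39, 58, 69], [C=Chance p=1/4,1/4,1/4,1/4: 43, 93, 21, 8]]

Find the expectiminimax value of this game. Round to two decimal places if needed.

41.25

B (Bob): min(39, 58, 69) = 39
C (Chance): 1/4·43 + 1/4·93 + 1/4·21 + 1/4·8 = 41.25
Root (Alice): max(39, 41.25) = 41.25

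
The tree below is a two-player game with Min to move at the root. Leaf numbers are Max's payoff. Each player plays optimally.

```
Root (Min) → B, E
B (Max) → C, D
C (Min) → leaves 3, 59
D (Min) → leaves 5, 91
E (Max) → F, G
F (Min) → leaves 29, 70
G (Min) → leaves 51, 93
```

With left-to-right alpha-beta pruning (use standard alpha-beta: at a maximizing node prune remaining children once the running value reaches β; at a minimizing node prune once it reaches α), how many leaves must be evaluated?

C [α=-∞,β=+∞]: v=3
D [α=3,β=+∞]: v=5
B [α=-∞,β=+∞]: v=5
F [α=-∞,β=5]: v=29
E [α=-∞,β=5]: v=29 after child 1 ≥ β → β-cutoff, skip 1
Root [α=-∞,β=+∞]: v=5
Leaves evaluated: 6 of 8.

6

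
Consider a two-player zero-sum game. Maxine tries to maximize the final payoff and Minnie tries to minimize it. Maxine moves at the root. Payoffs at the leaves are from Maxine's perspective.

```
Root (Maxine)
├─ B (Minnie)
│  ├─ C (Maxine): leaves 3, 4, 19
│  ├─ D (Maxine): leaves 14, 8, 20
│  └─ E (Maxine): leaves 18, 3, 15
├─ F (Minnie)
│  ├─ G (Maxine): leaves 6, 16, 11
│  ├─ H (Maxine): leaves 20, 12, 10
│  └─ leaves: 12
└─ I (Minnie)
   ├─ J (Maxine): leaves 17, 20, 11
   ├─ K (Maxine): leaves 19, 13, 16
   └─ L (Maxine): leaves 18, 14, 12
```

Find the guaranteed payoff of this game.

18

C (Maxine): max(3, 4, 19) = 19
D (Maxine): max(14, 8, 20) = 20
E (Maxine): max(18, 3, 15) = 18
B (Minnie): min(19, 20, 18) = 18
G (Maxine): max(6, 16, 11) = 16
H (Maxine): max(20, 12, 10) = 20
F (Minnie): min(16, 20, 12) = 12
J (Maxine): max(17, 20, 11) = 20
K (Maxine): max(19, 13, 16) = 19
L (Maxine): max(18, 14, 12) = 18
I (Minnie): min(20, 19, 18) = 18
Root (Maxine): max(18, 12, 18) = 18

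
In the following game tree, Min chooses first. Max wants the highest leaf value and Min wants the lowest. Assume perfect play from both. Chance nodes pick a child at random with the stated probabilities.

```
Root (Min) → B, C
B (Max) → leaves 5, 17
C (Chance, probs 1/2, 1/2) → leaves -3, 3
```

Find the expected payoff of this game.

0

B (Max): max(5, 17) = 17
C (Chance): 1/2·-3 + 1/2·3 = 0
Root (Min): min(17, 0) = 0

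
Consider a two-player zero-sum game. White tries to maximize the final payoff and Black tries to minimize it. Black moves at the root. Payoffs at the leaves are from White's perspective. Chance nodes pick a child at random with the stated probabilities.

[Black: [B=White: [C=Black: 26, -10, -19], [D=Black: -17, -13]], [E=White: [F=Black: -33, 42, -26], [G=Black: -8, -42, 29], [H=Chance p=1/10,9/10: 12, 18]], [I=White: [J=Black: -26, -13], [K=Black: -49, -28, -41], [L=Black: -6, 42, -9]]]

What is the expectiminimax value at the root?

C (Black): min(26, -10, -19) = -19
D (Black): min(-17, -13) = -17
B (White): max(-19, -17) = -17
F (Black): min(-33, 42, -26) = -33
G (Black): min(-8, -42, 29) = -42
H (Chance): 1/10·12 + 9/10·18 = 17.4
E (White): max(-33, -42, 17.4) = 17.4
J (Black): min(-26, -13) = -26
K (Black): min(-49, -28, -41) = -49
L (Black): min(-6, 42, -9) = -9
I (White): max(-26, -49, -9) = -9
Root (Black): min(-17, 17.4, -9) = -17

-17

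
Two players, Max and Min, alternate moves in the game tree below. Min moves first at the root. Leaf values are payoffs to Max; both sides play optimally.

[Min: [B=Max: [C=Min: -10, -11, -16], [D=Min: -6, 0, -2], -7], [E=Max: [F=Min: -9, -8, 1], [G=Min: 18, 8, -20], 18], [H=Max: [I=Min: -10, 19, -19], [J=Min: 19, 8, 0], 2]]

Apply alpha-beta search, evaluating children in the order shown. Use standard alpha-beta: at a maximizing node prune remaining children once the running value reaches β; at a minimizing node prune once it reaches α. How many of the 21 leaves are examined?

20

C [α=-∞,β=+∞]: v=-16
D [α=-16,β=+∞]: v=-6
B [α=-∞,β=+∞]: v=-6
F [α=-∞,β=-6]: v=-9
G [α=-9,β=-6]: v=-20
E [α=-∞,β=-6]: v=18
I [α=-∞,β=-6]: v=-19
J [α=-19,β=-6]: v=0
H [α=-∞,β=-6]: v=0 after child 2 ≥ β → β-cutoff, skip 1
Root [α=-∞,β=+∞]: v=-6
Leaves evaluated: 20 of 21.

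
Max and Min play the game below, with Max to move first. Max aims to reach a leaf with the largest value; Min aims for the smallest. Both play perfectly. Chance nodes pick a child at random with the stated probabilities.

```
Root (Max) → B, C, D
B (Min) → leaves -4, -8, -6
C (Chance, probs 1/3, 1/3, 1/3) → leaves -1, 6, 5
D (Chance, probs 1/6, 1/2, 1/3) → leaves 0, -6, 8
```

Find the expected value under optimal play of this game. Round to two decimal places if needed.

3.33

B (Min): min(-4, -8, -6) = -8
C (Chance): 1/3·-1 + 1/3·6 + 1/3·5 = 3.33
D (Chance): 1/6·0 + 1/2·-6 + 1/3·8 = -0.33
Root (Max): max(-8, 3.33, -0.33) = 3.33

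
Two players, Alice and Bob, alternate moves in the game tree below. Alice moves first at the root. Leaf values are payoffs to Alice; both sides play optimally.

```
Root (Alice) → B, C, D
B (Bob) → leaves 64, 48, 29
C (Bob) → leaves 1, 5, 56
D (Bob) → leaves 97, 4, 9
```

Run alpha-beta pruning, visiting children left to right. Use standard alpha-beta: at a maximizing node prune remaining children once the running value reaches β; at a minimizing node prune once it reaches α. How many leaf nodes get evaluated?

B [α=-∞,β=+∞]: v=29
C [α=29,β=+∞]: v=1 after child 1 ≤ α → α-cutoff, skip 2
D [α=29,β=+∞]: v=4 after child 2 ≤ α → α-cutoff, skip 1
Root [α=-∞,β=+∞]: v=29
Leaves evaluated: 6 of 9.

6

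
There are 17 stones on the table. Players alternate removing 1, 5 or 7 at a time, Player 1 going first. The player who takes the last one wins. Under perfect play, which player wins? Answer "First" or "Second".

First

W/L table (W = player to move can force a win):
i:   0  1  2  3  4  5  6  7  8  9 10 11 12 13 14 15 16 17
     L  W  L  W  L  W  L  W  L  W  L  W  L  W  L  W  L  W
Position 17 is W, so the first player wins.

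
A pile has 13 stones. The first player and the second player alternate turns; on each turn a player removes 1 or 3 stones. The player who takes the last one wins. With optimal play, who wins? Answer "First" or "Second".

First

Compute winning (W) and losing (L) positions by backward induction:
i:   0  1  2  3  4  5  6  7  8  9 10 11 12 13
     L  W  L  W  L  W  L  W  L  W  L  W  L  W
Position 13 is W, so the first player wins.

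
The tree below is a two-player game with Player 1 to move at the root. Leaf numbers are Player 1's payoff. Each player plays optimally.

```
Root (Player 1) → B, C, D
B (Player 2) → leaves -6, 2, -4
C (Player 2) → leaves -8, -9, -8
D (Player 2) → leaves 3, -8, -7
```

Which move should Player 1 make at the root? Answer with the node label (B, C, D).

B

B (Player 2): min(-6, 2, -4) = -6
C (Player 2): min(-8, -9, -8) = -9
D (Player 2): min(3, -8, -7) = -8
Root (Player 1): max(-6, -9, -8) = -6
Player 1 picks the child with the highest value: B (value -6).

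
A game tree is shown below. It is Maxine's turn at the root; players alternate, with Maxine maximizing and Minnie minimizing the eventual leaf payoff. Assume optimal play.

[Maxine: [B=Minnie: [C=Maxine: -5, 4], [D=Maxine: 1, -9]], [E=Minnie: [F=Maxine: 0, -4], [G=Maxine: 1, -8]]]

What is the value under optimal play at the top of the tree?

1

C (Maxine): max(-5, 4) = 4
D (Maxine): max(1, -9) = 1
B (Minnie): min(4, 1) = 1
F (Maxine): max(0, -4) = 0
G (Maxine): max(1, -8) = 1
E (Minnie): min(0, 1) = 0
Root (Maxine): max(1, 0) = 1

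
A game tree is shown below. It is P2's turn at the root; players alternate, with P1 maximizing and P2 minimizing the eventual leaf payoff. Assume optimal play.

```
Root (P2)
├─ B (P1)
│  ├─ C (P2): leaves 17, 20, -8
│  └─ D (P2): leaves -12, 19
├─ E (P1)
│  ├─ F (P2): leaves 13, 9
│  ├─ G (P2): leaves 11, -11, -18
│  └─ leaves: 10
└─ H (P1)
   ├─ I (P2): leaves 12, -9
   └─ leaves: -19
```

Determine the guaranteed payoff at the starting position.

-9

C (P2): min(17, 20, -8) = -8
D (P2): min(-12, 19) = -12
B (P1): max(-8, -12) = -8
F (P2): min(13, 9) = 9
G (P2): min(11, -11, -18) = -18
E (P1): max(9, -18, 10) = 10
I (P2): min(12, -9) = -9
H (P1): max(-9, -19) = -9
Root (P2): min(-8, 10, -9) = -9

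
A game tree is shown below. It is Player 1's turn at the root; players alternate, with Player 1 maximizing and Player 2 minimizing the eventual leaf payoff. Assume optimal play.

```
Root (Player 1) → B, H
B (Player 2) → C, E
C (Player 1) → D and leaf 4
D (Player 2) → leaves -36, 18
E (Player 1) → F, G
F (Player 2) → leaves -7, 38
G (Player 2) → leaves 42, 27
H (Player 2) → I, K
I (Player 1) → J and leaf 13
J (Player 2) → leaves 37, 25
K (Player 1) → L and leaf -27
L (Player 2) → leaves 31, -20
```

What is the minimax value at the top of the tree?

D (Player 2): min(-36, 18) = -36
C (Player 1): max(-36, 4) = 4
F (Player 2): min(-7, 38) = -7
G (Player 2): min(42, 27) = 27
E (Player 1): max(-7, 27) = 27
B (Player 2): min(4, 27) = 4
J (Player 2): min(37, 25) = 25
I (Player 1): max(25, 13) = 25
L (Player 2): min(31, -20) = -20
K (Player 1): max(-20, -27) = -20
H (Player 2): min(25, -20) = -20
Root (Player 1): max(4, -20) = 4

4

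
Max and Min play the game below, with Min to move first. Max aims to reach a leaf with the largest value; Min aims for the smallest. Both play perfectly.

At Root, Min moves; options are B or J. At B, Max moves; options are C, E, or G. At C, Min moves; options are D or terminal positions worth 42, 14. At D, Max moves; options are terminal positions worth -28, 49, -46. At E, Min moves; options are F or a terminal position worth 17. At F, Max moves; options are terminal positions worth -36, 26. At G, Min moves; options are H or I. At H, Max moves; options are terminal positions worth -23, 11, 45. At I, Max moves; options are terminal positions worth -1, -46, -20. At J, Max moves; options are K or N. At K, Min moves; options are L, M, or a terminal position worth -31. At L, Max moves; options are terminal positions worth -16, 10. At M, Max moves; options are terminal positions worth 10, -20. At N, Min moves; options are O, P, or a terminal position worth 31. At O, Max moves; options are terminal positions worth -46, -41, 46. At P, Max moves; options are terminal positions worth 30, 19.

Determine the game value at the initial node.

D (Max): max(-28, 49, -46) = 49
C (Min): min(49, 42, 14) = 14
F (Max): max(-36, 26) = 26
E (Min): min(26, 17) = 17
H (Max): max(-23, 11, 45) = 45
I (Max): max(-1, -46, -20) = -1
G (Min): min(45, -1) = -1
B (Max): max(14, 17, -1) = 17
L (Max): max(-16, 10) = 10
M (Max): max(10, -20) = 10
K (Min): min(10, 10, -31) = -31
O (Max): max(-46, -41, 46) = 46
P (Max): max(30, 19) = 30
N (Min): min(46, 30, 31) = 30
J (Max): max(-31, 30) = 30
Root (Min): min(17, 30) = 17

17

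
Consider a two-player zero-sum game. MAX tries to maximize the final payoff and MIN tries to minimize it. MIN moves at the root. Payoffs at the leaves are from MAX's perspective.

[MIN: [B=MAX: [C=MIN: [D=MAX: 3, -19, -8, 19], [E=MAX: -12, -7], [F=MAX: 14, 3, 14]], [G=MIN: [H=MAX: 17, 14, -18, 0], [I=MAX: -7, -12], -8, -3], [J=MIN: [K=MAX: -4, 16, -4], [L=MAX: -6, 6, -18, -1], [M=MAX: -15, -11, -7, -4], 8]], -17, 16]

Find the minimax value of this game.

D (MAX): max(3, -19, -8, 19) = 19
E (MAX): max(-12, -7) = -7
F (MAX): max(14, 3, 14) = 14
C (MIN): min(19, -7, 14) = -7
H (MAX): max(17, 14, -18, 0) = 17
I (MAX): max(-7, -12) = -7
G (MIN): min(17, -7, -8, -3) = -8
K (MAX): max(-4, 16, -4) = 16
L (MAX): max(-6, 6, -18, -1) = 6
M (MAX): max(-15, -11, -7, -4) = -4
J (MIN): min(16, 6, -4, 8) = -4
B (MAX): max(-7, -8, -4) = -4
Root (MIN): min(-4, -17, 16) = -17

-17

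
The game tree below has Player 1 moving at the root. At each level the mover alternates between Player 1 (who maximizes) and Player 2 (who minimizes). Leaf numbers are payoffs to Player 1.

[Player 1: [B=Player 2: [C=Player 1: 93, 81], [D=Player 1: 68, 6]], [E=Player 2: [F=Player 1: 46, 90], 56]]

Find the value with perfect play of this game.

C (Player 1): max(93, 81) = 93
D (Player 1): max(68, 6) = 68
B (Player 2): min(93, 68) = 68
F (Player 1): max(46, 90) = 90
E (Player 2): min(90, 56) = 56
Root (Player 1): max(68, 56) = 68

68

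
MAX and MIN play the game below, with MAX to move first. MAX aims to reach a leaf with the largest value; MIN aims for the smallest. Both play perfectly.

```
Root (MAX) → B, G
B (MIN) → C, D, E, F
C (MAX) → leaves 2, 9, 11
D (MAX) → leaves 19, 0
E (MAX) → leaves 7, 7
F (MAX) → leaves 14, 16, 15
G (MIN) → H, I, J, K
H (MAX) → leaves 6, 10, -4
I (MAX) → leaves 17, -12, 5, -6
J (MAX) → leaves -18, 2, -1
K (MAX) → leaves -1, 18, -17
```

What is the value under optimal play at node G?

2

H: max(6, 10, -4) = 10
I: max(17, -12, 5, -6) = 17
J: max(-18, 2, -1) = 2
K: max(-1, 18, -17) = 18
G: min(10, 17, 2, 18) = 2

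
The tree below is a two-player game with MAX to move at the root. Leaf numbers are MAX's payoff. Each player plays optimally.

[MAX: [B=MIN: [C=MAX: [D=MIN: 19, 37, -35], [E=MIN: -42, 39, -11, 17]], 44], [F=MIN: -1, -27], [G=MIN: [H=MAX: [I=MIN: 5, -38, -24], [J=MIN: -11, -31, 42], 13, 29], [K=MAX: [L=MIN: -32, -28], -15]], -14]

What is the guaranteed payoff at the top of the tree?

-14

D (MIN): min(19, 37, -35) = -35
E (MIN): min(-42, 39, -11, 17) = -42
C (MAX): max(-35, -42) = -35
B (MIN): min(-35, 44) = -35
F (MIN): min(-1, -27) = -27
I (MIN): min(5, -38, -24) = -38
J (MIN): min(-11, -31, 42) = -31
H (MAX): max(-38, -31, 13, 29) = 29
L (MIN): min(-32, -28) = -32
K (MAX): max(-32, -15) = -15
G (MIN): min(29, -15) = -15
Root (MAX): max(-35, -27, -15, -14) = -14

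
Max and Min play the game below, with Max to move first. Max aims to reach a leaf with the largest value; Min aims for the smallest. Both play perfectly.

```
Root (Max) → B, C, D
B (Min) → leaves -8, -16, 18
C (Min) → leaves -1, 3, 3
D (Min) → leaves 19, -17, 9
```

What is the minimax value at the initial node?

B (Min): min(-8, -16, 18) = -16
C (Min): min(-1, 3, 3) = -1
D (Min): min(19, -17, 9) = -17
Root (Max): max(-16, -1, -17) = -1

-1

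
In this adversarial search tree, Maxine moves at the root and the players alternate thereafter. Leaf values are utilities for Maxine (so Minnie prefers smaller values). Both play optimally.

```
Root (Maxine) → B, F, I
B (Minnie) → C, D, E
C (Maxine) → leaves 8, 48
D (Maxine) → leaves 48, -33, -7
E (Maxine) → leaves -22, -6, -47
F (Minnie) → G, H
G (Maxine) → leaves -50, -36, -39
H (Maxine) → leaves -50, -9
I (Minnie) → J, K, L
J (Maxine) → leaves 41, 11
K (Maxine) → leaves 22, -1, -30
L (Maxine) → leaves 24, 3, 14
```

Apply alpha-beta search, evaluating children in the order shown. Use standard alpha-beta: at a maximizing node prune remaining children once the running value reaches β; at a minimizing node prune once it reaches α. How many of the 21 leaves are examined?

15

C [α=-∞,β=+∞]: v=48
D [α=-∞,β=48]: v=48 after child 1 ≥ β → β-cutoff, skip 2
E [α=-∞,β=48]: v=-6
B [α=-∞,β=+∞]: v=-6
G [α=-6,β=+∞]: v=-36
F [α=-6,β=+∞]: v=-36 after child 1 ≤ α → α-cutoff, skip 1
J [α=-6,β=+∞]: v=41
K [α=-6,β=41]: v=22
L [α=-6,β=22]: v=24 after child 1 ≥ β → β-cutoff, skip 2
I [α=-6,β=+∞]: v=22
Root [α=-∞,β=+∞]: v=22
Leaves evaluated: 15 of 21.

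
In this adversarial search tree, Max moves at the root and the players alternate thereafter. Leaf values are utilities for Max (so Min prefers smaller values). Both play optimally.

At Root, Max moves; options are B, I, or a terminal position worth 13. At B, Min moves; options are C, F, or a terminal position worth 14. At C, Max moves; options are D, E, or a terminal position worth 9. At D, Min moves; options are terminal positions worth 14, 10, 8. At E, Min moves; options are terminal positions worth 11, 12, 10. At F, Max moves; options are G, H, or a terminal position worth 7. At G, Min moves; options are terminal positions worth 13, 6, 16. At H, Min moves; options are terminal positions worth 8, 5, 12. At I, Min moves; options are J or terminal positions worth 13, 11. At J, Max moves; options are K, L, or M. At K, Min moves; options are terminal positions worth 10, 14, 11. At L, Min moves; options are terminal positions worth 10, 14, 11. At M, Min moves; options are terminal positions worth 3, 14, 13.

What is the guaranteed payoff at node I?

10

K: min(10, 14, 11) = 10
L: min(10, 14, 11) = 10
M: min(3, 14, 13) = 3
J: max(10, 10, 3) = 10
I: min(10, 13, 11) = 10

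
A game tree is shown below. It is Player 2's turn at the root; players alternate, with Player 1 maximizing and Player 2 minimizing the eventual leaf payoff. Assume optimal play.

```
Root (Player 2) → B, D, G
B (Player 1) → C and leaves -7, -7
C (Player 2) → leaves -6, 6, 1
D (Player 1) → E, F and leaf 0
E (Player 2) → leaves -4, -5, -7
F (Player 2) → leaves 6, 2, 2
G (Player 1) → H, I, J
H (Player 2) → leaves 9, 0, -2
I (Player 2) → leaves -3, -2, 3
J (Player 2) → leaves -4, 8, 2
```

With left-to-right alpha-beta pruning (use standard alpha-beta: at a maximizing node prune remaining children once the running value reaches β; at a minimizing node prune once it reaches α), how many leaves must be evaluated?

C [α=-∞,β=+∞]: v=-6
B [α=-∞,β=+∞]: v=-6
E [α=-∞,β=-6]: v=-7
F [α=-7,β=-6]: v=2
D [α=-∞,β=-6]: v=2 after child 2 ≥ β → β-cutoff, skip 1
H [α=-∞,β=-6]: v=-2
G [α=-∞,β=-6]: v=-2 after child 1 ≥ β → β-cutoff, skip 2
Root [α=-∞,β=+∞]: v=-6
Leaves evaluated: 14 of 21.

14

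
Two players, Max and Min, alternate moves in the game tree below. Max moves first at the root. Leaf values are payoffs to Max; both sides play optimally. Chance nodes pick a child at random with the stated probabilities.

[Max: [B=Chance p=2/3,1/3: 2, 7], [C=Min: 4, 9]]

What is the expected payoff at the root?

4

B (Chance): 2/3·2 + 1/3·7 = 3.67
C (Min): min(4, 9) = 4
Root (Max): max(3.67, 4) = 4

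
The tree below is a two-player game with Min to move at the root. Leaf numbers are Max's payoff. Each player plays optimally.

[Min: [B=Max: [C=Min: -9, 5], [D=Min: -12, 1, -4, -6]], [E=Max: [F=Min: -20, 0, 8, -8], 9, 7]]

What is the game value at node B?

-9

C: min(-9, 5) = -9
D: min(-12, 1, -4, -6) = -12
B: max(-9, -12) = -9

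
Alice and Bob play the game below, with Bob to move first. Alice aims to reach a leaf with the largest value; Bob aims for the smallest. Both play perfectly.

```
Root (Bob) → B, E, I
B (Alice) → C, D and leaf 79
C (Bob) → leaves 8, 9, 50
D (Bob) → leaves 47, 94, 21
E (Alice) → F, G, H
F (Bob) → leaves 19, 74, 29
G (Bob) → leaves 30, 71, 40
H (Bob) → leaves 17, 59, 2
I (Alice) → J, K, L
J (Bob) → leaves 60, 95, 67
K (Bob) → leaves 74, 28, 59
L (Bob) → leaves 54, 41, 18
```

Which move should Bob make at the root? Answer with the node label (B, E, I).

E

C (Bob): min(8, 9, 50) = 8
D (Bob): min(47, 94, 21) = 21
B (Alice): max(8, 21, 79) = 79
F (Bob): min(19, 74, 29) = 19
G (Bob): min(30, 71, 40) = 30
H (Bob): min(17, 59, 2) = 2
E (Alice): max(19, 30, 2) = 30
J (Bob): min(60, 95, 67) = 60
K (Bob): min(74, 28, 59) = 28
L (Bob): min(54, 41, 18) = 18
I (Alice): max(60, 28, 18) = 60
Root (Bob): min(79, 30, 60) = 30
Bob picks the child with the lowest value: E (value 30).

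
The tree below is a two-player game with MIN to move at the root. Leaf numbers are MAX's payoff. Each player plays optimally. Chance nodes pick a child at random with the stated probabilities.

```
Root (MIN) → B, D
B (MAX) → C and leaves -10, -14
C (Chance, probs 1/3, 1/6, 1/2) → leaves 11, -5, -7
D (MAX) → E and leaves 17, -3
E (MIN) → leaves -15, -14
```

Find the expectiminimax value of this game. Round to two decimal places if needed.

-0.67

C (Chance): 1/3·11 + 1/6·-5 + 1/2·-7 = -0.67
B (MAX): max(-0.67, -10, -14) = -0.67
E (MIN): min(-15, -14) = -15
D (MAX): max(-15, 17, -3) = 17
Root (MIN): min(-0.67, 17) = -0.67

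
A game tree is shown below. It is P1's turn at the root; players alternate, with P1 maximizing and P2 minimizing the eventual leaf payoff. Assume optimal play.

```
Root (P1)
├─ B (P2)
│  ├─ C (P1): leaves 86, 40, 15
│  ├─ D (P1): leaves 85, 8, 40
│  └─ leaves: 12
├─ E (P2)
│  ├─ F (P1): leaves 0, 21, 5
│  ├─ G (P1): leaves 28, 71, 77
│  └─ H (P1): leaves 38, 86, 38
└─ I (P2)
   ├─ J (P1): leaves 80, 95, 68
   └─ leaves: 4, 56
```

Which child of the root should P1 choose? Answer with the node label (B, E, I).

C (P1): max(86, 40, 15) = 86
D (P1): max(85, 8, 40) = 85
B (P2): min(86, 85, 12) = 12
F (P1): max(0, 21, 5) = 21
G (P1): max(28, 71, 77) = 77
H (P1): max(38, 86, 38) = 86
E (P2): min(21, 77, 86) = 21
J (P1): max(80, 95, 68) = 95
I (P2): min(95, 4, 56) = 4
Root (P1): max(12, 21, 4) = 21
P1 picks the child with the highest value: E (value 21).

E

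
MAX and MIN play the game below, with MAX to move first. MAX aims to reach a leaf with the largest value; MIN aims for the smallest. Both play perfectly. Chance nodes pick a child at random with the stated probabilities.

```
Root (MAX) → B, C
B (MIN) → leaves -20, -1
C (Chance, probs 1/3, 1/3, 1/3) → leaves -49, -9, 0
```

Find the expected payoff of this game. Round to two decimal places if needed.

B (MIN): min(-20, -1) = -20
C (Chance): 1/3·-49 + 1/3·-9 + 1/3·0 = -19.33
Root (MAX): max(-20, -19.33) = -19.33

-19.33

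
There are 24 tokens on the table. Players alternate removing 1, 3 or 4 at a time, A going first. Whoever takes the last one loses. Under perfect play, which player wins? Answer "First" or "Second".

Second

Positions where the player to move wins (W) vs loses (L):
i:   0  1  2  3  4  5  6  7  8  9 10 11 12 13 14 15 16 17 18 19 20 21 22 23 24
     W  L  W  L  W  W  W  W  L  W  L  W  W  W  W  L  W  L  W  W  W  W  L  W  L
Position 24 is L, so the second player wins.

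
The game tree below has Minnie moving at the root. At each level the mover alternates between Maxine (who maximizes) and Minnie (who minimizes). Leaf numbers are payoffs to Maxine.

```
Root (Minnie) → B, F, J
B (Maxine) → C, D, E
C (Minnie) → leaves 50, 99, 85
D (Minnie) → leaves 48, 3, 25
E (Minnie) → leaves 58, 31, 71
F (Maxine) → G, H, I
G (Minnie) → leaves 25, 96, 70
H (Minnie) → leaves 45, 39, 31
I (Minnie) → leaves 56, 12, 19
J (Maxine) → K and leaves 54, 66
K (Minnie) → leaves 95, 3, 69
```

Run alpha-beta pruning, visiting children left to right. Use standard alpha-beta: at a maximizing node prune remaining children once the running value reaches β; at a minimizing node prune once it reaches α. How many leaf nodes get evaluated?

C [α=-∞,β=+∞]: v=50
D [α=50,β=+∞]: v=48 after child 1 ≤ α → α-cutoff, skip 2
E [α=50,β=+∞]: v=31 after child 2 ≤ α → α-cutoff, skip 1
B [α=-∞,β=+∞]: v=50
G [α=-∞,β=50]: v=25
H [α=25,β=50]: v=31
I [α=31,β=50]: v=12 after child 2 ≤ α → α-cutoff, skip 1
F [α=-∞,β=50]: v=31
K [α=-∞,β=31]: v=3
J [α=-∞,β=31]: v=54 after child 2 ≥ β → β-cutoff, skip 1
Root [α=-∞,β=+∞]: v=31
Leaves evaluated: 18 of 23.

18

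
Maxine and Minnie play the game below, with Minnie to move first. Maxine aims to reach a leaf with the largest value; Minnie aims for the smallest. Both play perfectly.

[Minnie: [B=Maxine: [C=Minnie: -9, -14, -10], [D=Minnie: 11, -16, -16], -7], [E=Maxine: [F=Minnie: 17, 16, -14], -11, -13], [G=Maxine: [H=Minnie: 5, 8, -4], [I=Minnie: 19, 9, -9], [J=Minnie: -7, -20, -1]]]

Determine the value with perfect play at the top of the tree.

C (Minnie): min(-9, -14, -10) = -14
D (Minnie): min(11, -16, -16) = -16
B (Maxine): max(-14, -16, -7) = -7
F (Minnie): min(17, 16, -14) = -14
E (Maxine): max(-14, -11, -13) = -11
H (Minnie): min(5, 8, -4) = -4
I (Minnie): min(19, 9, -9) = -9
J (Minnie): min(-7, -20, -1) = -20
G (Maxine): max(-4, -9, -20) = -4
Root (Minnie): min(-7, -11, -4) = -11

-11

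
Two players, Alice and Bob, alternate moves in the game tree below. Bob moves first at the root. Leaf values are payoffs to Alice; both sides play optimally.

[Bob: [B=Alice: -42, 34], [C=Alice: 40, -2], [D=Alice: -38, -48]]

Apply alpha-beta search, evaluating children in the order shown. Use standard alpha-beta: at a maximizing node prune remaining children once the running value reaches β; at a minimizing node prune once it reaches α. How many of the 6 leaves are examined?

B [α=-∞,β=+∞]: v=34
C [α=-∞,β=34]: v=40 after child 1 ≥ β → β-cutoff, skip 1
D [α=-∞,β=34]: v=-38
Root [α=-∞,β=+∞]: v=-38
Leaves evaluated: 5 of 6.

5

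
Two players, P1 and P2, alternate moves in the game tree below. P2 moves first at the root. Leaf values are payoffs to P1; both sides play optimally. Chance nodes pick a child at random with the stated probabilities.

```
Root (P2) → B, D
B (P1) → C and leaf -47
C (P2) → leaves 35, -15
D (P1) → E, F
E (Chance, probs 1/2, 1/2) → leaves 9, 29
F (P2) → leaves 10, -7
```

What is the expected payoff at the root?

-15

C (P2): min(35, -15) = -15
B (P1): max(-15, -47) = -15
E (Chance): 1/2·9 + 1/2·29 = 19
F (P2): min(10, -7) = -7
D (P1): max(19, -7) = 19
Root (P2): min(-15, 19) = -15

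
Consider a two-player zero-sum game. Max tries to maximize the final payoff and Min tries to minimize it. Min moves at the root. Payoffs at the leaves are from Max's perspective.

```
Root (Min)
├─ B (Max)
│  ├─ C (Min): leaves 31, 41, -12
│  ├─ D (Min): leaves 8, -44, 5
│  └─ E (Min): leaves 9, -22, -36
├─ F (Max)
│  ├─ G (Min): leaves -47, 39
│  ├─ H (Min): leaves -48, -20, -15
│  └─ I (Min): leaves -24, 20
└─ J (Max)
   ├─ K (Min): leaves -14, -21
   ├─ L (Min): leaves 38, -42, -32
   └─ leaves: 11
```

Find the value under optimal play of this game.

C (Min): min(31, 41, -12) = -12
D (Min): min(8, -44, 5) = -44
E (Min): min(9, -22, -36) = -36
B (Max): max(-12, -44, -36) = -12
G (Min): min(-47, 39) = -47
H (Min): min(-48, -20, -15) = -48
I (Min): min(-24, 20) = -24
F (Max): max(-47, -48, -24) = -24
K (Min): min(-14, -21) = -21
L (Min): min(38, -42, -32) = -42
J (Max): max(-21, -42, 11) = 11
Root (Min): min(-12, -24, 11) = -24

-24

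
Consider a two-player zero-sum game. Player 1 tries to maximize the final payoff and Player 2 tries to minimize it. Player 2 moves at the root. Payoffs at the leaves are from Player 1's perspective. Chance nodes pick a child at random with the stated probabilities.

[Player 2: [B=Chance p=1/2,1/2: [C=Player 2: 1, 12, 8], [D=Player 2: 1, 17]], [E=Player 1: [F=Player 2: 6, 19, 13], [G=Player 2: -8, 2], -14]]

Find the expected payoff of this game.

C (Player 2): min(1, 12, 8) = 1
D (Player 2): min(1, 17) = 1
B (Chance): 1/2·1 + 1/2·1 = 1
F (Player 2): min(6, 19, 13) = 6
G (Player 2): min(-8, 2) = -8
E (Player 1): max(6, -8, -14) = 6
Root (Player 2): min(1, 6) = 1

1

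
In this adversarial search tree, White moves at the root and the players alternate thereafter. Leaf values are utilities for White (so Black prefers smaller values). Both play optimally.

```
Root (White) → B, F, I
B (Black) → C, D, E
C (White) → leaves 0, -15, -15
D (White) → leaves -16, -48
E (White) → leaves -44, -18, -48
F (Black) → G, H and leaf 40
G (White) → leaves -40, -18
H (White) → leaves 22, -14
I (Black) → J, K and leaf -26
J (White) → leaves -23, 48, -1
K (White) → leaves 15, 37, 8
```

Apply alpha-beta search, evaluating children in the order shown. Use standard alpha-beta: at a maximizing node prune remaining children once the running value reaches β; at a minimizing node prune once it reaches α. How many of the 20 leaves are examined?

C [α=-∞,β=+∞]: v=0
D [α=-∞,β=0]: v=-16
E [α=-∞,β=-16]: v=-18
B [α=-∞,β=+∞]: v=-18
G [α=-18,β=+∞]: v=-18
F [α=-18,β=+∞]: v=-18 after child 1 ≤ α → α-cutoff, skip 2
J [α=-18,β=+∞]: v=48
K [α=-18,β=48]: v=37
I [α=-18,β=+∞]: v=-26
Root [α=-∞,β=+∞]: v=-18
Leaves evaluated: 17 of 20.

17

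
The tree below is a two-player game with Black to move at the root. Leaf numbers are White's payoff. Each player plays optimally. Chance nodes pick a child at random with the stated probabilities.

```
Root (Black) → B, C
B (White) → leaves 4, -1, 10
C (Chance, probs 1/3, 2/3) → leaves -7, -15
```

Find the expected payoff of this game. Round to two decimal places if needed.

B (White): max(4, -1, 10) = 10
C (Chance): 1/3·-7 + 2/3·-15 = -12.33
Root (Black): min(10, -12.33) = -12.33

-12.33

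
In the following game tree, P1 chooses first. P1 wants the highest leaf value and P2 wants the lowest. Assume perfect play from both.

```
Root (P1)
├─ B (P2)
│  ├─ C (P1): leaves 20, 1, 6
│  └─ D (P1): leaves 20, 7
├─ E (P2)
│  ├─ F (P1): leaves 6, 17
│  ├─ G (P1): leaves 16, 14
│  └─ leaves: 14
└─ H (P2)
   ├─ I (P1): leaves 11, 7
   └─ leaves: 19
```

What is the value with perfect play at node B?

C: max(20, 1, 6) = 20
D: max(20, 7) = 20
B: min(20, 20) = 20

20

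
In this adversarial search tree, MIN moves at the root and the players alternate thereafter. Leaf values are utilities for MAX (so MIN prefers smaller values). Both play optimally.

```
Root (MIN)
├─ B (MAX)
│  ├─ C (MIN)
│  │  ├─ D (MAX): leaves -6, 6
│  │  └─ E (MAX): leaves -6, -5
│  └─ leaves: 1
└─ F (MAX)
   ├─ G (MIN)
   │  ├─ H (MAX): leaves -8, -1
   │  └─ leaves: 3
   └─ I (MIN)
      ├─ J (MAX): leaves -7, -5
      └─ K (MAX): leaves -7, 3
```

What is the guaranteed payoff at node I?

-5

J: max(-7, -5) = -5
K: max(-7, 3) = 3
I: min(-5, 3) = -5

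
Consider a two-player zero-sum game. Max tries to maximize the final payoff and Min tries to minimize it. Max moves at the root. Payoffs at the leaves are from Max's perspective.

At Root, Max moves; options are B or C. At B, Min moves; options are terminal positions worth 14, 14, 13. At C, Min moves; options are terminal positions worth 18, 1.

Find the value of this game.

B (Min): min(14, 14, 13) = 13
C (Min): min(18, 1) = 1
Root (Max): max(13, 1) = 13

13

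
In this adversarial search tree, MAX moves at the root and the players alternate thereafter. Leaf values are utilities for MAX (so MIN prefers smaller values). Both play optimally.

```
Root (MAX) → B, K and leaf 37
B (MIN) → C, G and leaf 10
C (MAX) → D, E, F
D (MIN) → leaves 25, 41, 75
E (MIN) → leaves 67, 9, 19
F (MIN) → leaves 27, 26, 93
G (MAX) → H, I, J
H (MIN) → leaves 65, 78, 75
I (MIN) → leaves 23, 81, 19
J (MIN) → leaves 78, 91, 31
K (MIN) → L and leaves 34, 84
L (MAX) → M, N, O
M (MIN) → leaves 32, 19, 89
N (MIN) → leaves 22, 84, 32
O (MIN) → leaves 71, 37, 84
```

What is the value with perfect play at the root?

37

D (MIN): min(25, 41, 75) = 25
E (MIN): min(67, 9, 19) = 9
F (MIN): min(27, 26, 93) = 26
C (MAX): max(25, 9, 26) = 26
H (MIN): min(65, 78, 75) = 65
I (MIN): min(23, 81, 19) = 19
J (MIN): min(78, 91, 31) = 31
G (MAX): max(65, 19, 31) = 65
B (MIN): min(26, 65, 10) = 10
M (MIN): min(32, 19, 89) = 19
N (MIN): min(22, 84, 32) = 22
O (MIN): min(71, 37, 84) = 37
L (MAX): max(19, 22, 37) = 37
K (MIN): min(37, 34, 84) = 34
Root (MAX): max(10, 34, 37) = 37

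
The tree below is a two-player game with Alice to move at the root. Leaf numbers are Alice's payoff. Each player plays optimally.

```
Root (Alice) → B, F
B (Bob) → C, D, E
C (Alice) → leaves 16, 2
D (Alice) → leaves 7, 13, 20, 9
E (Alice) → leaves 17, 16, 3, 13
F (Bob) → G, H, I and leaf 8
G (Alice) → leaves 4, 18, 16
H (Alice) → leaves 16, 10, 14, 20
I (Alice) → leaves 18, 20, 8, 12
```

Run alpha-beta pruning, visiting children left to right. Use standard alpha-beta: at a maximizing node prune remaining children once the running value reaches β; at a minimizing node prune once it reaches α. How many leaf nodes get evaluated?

C [α=-∞,β=+∞]: v=16
D [α=-∞,β=16]: v=20 after child 3 ≥ β → β-cutoff, skip 1
E [α=-∞,β=16]: v=17 after child 1 ≥ β → β-cutoff, skip 3
B [α=-∞,β=+∞]: v=16
G [α=16,β=+∞]: v=18
H [α=16,β=18]: v=20
I [α=16,β=18]: v=18 after child 1 ≥ β → β-cutoff, skip 3
F [α=16,β=+∞]: v=8
Root [α=-∞,β=+∞]: v=16
Leaves evaluated: 15 of 22.

15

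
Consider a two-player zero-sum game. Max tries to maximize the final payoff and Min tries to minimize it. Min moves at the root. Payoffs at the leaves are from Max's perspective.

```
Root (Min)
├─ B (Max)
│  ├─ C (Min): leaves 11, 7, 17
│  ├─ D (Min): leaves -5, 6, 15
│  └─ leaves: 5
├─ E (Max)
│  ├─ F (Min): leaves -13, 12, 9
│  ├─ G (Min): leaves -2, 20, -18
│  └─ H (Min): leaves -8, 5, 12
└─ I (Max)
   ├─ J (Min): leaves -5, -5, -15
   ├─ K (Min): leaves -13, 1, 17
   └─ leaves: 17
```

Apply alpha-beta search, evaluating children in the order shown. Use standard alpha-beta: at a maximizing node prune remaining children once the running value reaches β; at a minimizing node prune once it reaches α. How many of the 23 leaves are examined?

C [α=-∞,β=+∞]: v=7
D [α=7,β=+∞]: v=-5 after child 1 ≤ α → α-cutoff, skip 2
B [α=-∞,β=+∞]: v=7
F [α=-∞,β=7]: v=-13
G [α=-13,β=7]: v=-18
H [α=-13,β=7]: v=-8
E [α=-∞,β=7]: v=-8
J [α=-∞,β=-8]: v=-15
K [α=-15,β=-8]: v=-13
I [α=-∞,β=-8]: v=17
Root [α=-∞,β=+∞]: v=-8
Leaves evaluated: 21 of 23.

21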